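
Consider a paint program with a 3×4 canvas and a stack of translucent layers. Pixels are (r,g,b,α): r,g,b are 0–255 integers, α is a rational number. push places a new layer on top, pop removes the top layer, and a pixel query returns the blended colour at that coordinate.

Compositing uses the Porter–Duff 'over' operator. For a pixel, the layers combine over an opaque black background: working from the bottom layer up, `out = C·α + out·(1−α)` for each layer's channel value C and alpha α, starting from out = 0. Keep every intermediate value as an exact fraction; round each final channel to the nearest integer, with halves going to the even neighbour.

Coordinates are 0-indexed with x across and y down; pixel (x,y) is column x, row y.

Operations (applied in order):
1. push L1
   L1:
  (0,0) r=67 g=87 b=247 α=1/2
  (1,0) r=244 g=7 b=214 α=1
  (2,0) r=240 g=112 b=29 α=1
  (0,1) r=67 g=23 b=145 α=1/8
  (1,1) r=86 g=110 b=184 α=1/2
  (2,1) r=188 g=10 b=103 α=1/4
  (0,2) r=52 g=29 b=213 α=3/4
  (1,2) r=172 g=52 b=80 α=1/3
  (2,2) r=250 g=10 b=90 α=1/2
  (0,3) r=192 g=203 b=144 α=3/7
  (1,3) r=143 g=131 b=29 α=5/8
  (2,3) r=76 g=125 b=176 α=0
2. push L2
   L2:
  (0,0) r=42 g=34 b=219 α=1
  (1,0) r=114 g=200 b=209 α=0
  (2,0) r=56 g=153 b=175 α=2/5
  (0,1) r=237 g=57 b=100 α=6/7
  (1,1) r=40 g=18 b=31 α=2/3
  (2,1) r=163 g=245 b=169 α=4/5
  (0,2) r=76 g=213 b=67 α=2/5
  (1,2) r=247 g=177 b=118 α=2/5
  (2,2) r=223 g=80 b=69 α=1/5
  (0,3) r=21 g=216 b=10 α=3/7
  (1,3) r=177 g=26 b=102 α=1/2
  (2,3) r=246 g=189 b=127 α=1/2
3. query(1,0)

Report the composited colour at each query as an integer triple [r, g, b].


at x=1,y=0 over L1,L2:
L1 α=1: [244, 7, 214]
L2 α=0: [244, 7, 214]
= [244, 7, 214]


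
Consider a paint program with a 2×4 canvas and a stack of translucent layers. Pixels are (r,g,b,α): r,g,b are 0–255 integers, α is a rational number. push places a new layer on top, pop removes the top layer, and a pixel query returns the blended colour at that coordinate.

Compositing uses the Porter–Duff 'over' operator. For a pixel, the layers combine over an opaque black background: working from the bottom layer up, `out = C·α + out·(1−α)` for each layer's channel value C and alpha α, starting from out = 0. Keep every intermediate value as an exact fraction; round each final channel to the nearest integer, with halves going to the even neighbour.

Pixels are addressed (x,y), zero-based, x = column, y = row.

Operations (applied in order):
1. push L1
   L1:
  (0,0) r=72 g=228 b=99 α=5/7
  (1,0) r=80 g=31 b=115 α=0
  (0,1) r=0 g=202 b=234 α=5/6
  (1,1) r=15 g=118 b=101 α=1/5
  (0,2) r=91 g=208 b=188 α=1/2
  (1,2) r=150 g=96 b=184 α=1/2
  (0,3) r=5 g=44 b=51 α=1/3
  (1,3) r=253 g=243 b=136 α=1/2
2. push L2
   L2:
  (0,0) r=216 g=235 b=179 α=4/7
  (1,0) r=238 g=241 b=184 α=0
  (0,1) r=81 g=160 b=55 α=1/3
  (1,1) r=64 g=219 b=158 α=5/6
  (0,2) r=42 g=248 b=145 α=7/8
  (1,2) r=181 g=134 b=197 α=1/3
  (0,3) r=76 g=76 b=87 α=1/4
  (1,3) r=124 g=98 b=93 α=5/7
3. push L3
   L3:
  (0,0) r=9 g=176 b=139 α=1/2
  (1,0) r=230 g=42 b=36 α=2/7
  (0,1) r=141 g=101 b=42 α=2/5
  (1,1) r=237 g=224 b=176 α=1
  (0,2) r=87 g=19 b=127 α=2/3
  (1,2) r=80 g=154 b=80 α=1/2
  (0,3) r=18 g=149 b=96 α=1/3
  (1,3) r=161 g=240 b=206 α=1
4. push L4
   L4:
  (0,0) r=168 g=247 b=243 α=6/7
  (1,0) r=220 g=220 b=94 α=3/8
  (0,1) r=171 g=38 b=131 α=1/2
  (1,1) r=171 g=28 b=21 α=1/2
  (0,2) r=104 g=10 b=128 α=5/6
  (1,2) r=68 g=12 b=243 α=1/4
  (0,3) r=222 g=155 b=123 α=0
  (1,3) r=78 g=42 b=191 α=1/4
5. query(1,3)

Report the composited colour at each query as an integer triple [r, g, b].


(1,3) stack=L1,L2,L3,L4; from [0,0,0]:
+L1 (α=1/2) → [253/2, 243/2, 68]
+L2 (α=5/7) → [873/7, 733/7, 601/7]
+L3 (α=1) → [161, 240, 206]
+L4 (α=1/4) → [561/4, 381/2, 809/4]
rounded: [140, 190, 202]


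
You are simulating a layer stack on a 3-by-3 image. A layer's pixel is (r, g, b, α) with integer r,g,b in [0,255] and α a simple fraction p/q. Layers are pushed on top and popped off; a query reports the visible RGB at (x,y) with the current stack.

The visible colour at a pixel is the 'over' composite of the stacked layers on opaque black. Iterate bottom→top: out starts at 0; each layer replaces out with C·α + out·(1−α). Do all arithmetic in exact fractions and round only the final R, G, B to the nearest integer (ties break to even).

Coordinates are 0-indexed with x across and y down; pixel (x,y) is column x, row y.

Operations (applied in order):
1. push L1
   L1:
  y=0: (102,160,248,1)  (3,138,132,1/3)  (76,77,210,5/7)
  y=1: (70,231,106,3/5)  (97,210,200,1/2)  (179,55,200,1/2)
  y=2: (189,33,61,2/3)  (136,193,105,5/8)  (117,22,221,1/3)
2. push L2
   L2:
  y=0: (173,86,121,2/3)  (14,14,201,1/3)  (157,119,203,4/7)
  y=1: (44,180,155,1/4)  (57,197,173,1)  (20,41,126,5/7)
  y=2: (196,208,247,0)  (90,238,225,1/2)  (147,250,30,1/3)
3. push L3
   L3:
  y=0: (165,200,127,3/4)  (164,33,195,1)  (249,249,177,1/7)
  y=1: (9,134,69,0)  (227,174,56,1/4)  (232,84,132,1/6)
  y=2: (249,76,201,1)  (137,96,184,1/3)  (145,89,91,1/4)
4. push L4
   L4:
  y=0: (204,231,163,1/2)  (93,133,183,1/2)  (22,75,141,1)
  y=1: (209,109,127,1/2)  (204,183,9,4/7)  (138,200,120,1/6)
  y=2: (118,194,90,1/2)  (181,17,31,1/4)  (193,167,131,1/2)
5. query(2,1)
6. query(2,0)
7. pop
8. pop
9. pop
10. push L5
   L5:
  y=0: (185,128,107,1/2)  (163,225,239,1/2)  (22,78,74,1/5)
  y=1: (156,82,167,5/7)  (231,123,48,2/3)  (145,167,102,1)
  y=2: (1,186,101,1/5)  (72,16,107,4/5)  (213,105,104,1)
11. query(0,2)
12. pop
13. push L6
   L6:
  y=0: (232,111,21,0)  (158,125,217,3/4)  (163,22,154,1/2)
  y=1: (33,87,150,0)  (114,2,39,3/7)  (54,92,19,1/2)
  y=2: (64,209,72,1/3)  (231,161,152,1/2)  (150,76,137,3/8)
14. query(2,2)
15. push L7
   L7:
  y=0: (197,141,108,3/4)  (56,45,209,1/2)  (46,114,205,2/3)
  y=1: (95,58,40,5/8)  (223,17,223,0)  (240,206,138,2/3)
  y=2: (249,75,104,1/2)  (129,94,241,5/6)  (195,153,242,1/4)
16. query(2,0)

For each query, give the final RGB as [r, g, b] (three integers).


query (2,1) [L1,L2,L3,L4] — begin 0,0,0
after L1 α=1/2: [179/2, 55/2, 100]
after L2 α=5/7: [279/7, 260/7, 830/7]
after L3 α=1/6: [3019/42, 944/21, 2537/21]
after L4 α=1/6: [20891/252, 4460/63, 15205/126]
→ [83, 71, 121]

(2,0) stack=L1,L2,L3,L4; from [0,0,0]:
L1 α=5/7: [380/7, 55, 150]
L2 α=4/7: [5536/49, 641/7, 1262/7]
L3 α=1/7: [45417/343, 5589/49, 8811/49]
L4 α=1: [22, 75, 141]
→ [22, 75, 141]

at x=0,y=2 over L1,L5:
after L1 α=2/3: [126, 22, 122/3]
after L5 α=1/5: [101, 274/5, 791/15]
rounded: [101, 55, 53]

(2,2) stack=L1,L6; from [0,0,0]:
+L1 (α=1/3) → [39, 22/3, 221/3]
+L6 (α=3/8) → [645/8, 397/12, 1169/12]
= [81, 33, 97]

at x=2,y=0 over L1,L6,L7:
after L1 α=5/7: [380/7, 55, 150]
after L6 α=1/2: [1521/14, 77/2, 152]
after L7 α=2/3: [2809/42, 533/6, 562/3]
→ [67, 89, 187]


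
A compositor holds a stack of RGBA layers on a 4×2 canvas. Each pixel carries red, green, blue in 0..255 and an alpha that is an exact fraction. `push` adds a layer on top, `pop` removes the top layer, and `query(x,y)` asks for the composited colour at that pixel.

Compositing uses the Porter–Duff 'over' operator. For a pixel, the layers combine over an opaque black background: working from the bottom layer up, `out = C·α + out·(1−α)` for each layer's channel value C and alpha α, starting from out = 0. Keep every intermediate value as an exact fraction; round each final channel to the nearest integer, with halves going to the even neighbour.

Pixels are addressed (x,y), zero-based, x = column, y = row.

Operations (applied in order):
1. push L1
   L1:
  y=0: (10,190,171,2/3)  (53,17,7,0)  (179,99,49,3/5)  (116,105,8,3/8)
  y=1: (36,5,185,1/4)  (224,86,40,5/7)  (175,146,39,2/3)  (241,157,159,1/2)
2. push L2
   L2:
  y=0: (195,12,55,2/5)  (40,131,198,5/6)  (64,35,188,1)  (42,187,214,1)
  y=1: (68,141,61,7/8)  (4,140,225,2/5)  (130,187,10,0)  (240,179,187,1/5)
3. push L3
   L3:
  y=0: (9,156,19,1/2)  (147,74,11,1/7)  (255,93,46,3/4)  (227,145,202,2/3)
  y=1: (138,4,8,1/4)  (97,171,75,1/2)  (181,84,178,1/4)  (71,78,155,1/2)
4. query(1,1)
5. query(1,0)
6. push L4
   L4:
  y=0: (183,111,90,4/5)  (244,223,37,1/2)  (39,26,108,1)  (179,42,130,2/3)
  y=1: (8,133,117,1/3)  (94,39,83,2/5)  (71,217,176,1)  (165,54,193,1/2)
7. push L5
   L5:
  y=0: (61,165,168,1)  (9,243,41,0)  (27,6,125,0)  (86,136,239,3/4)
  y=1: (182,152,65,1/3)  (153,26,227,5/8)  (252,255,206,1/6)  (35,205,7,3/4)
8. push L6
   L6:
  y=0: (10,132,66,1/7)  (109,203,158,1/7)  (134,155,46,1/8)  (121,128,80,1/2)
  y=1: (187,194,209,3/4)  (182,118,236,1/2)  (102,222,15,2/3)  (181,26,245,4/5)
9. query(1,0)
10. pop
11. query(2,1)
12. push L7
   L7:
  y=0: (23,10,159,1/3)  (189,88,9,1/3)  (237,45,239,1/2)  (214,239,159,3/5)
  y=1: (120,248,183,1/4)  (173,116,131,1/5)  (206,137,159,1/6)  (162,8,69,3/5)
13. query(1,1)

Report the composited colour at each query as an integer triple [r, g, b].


at x=1,y=1 over L1,L2,L3:
after L1 α=5/7: [160, 430/7, 200/7]
after L2 α=2/5: [488/5, 650/7, 750/7]
after L3 α=1/2: [973/10, 1847/14, 1275/14]
= [97, 132, 91]

at x=1,y=0 over L1,L2,L3:
+L1 (α=0) → [0, 0, 0]
+L2 (α=5/6) → [100/3, 655/6, 165]
+L3 (α=1/7) → [347/7, 729/7, 143]
rounded: [50, 104, 143]

at x=1,y=0 over L1,L2,L3,L4,L5,L6:
L1 α=0: [0, 0, 0]
L2 α=5/6: [100/3, 655/6, 165]
L3 α=1/7: [347/7, 729/7, 143]
L4 α=1/2: [2055/14, 1145/7, 90]
L5 α=0: [2055/14, 1145/7, 90]
L6 α=1/7: [6928/49, 8291/49, 698/7]
rounded: [141, 169, 100]

(2,1) stack=L1,L2,L3,L4,L5; from [0,0,0]:
L1 α=2/3: [350/3, 292/3, 26]
L2 α=0: [350/3, 292/3, 26]
L3 α=1/4: [531/4, 94, 64]
L4 α=1: [71, 217, 176]
L5 α=1/6: [607/6, 670/3, 181]
= [101, 223, 181]

(1,1) stack=L1,L2,L3,L4,L5,L7; from [0,0,0]:
L1 α=5/7: [160, 430/7, 200/7]
L2 α=2/5: [488/5, 650/7, 750/7]
L3 α=1/2: [973/10, 1847/14, 1275/14]
L4 α=2/5: [4799/50, 6633/70, 6149/70]
L5 α=5/8: [52647/400, 28999/560, 97897/560]
L7 α=1/5: [69947/500, 45239/700, 116237/700]
→ [140, 65, 166]


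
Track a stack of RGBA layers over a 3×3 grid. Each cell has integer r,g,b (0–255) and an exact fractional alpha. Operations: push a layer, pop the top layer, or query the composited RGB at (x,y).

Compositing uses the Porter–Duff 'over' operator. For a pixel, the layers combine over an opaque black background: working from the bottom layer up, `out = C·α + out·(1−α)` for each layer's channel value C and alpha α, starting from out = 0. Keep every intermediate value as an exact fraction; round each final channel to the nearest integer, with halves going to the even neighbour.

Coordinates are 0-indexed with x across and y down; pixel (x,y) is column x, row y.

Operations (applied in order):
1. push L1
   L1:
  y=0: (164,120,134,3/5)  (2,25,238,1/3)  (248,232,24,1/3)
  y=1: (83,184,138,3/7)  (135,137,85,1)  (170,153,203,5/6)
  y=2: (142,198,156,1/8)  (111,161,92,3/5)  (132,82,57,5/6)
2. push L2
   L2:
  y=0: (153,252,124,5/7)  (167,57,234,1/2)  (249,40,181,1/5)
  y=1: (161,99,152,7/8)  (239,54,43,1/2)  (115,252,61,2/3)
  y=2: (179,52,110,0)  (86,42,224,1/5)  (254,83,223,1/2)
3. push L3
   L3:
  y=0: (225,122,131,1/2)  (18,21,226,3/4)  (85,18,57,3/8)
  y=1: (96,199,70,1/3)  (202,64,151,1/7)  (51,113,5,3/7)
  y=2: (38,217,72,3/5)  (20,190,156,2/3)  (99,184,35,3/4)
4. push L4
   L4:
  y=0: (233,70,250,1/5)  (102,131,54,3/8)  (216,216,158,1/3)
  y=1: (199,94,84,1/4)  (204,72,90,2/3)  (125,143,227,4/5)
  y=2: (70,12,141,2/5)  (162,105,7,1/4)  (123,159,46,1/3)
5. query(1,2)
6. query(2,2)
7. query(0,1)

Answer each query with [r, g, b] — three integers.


query (1,2) [L1,L2,L3,L4] — begin 0,0,0
+L1 (α=3/5) → [333/5, 483/5, 276/5]
+L2 (α=1/5) → [1762/25, 2142/25, 2224/25]
+L3 (α=2/3) → [2762/75, 11642/75, 10024/75]
+L4 (α=1/4) → [1703/25, 14267/100, 10199/100]
= [68, 143, 102]

(2,2) stack=L1,L2,L3,L4; from [0,0,0]:
+L1 (α=5/6) → [110, 205/3, 95/2]
+L2 (α=1/2) → [182, 227/3, 541/4]
+L3 (α=3/4) → [479/4, 1883/12, 961/16]
+L4 (α=1/3) → [725/6, 2837/18, 443/8]
→ [121, 158, 55]

query (0,1) [L1,L2,L3,L4] — begin 0,0,0
+L1 (α=3/7) → [249/7, 552/7, 414/7]
+L2 (α=7/8) → [4069/28, 5403/56, 3931/28]
+L3 (α=1/3) → [5413/42, 10975/84, 1637/14]
+L4 (α=1/4) → [8199/56, 13607/112, 6087/56]
rounded: [146, 121, 109]


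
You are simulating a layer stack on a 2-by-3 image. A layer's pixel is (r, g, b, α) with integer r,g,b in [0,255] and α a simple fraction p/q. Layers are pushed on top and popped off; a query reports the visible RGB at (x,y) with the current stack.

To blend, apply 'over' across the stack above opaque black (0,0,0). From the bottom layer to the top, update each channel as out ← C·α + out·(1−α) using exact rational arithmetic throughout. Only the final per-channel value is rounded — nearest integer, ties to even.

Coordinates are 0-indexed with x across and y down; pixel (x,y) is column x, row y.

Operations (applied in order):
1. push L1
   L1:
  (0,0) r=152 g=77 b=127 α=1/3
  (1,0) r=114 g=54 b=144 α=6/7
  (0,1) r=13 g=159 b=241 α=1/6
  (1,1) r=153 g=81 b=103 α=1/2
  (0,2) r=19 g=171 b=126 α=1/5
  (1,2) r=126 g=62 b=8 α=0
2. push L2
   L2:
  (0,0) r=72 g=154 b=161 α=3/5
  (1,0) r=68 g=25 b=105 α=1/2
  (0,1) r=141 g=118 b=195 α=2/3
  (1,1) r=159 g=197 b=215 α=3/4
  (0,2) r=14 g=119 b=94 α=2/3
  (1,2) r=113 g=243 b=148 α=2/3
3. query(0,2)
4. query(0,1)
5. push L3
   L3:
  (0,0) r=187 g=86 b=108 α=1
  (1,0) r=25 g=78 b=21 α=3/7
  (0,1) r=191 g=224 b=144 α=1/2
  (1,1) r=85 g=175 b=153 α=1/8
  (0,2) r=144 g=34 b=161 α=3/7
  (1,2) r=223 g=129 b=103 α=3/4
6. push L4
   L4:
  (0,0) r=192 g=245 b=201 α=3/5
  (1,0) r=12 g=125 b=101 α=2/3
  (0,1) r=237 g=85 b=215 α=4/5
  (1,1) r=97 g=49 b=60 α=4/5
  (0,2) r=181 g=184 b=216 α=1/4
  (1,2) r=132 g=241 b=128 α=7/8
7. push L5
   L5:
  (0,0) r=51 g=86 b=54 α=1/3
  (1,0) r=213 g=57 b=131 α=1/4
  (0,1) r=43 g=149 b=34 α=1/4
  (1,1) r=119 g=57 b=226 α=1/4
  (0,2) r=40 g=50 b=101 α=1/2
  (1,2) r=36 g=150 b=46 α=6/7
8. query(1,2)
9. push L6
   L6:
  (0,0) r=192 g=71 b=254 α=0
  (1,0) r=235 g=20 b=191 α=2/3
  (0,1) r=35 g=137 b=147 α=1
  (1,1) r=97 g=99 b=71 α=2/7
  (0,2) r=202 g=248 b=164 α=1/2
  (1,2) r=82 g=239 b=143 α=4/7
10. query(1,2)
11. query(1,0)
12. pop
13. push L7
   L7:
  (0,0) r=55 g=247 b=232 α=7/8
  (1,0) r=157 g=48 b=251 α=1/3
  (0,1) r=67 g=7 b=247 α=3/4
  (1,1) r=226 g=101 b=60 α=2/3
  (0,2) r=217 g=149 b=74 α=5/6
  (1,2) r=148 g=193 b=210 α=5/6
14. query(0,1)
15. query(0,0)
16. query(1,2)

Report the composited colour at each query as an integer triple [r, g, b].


(0,2) stack=L1,L2; from [0,0,0]:
L1 α=1/5: [19/5, 171/5, 126/5]
L2 α=2/3: [53/5, 1361/15, 1066/15]
rounded: [11, 91, 71]

(0,1) stack=L1,L2; from [0,0,0]:
L1 α=1/6: [13/6, 53/2, 241/6]
L2 α=2/3: [1705/18, 175/2, 2581/18]
= [95, 88, 143]

at x=1,y=2 over L1,L2,L3,L4,L5:
+L1 (α=0) → [0, 0, 0]
+L2 (α=2/3) → [226/3, 162, 296/3]
+L3 (α=3/4) → [2233/12, 549/4, 1223/12]
+L4 (α=7/8) → [13321/96, 7297/32, 11975/96]
+L5 (α=6/7) → [34057/672, 36097/224, 38471/672]
= [51, 161, 57]

(1,2) stack=L1,L2,L3,L4,L5,L6; from [0,0,0]:
after L1 α=0: [0, 0, 0]
after L2 α=2/3: [226/3, 162, 296/3]
after L3 α=3/4: [2233/12, 549/4, 1223/12]
after L4 α=7/8: [13321/96, 7297/32, 11975/96]
after L5 α=6/7: [34057/672, 36097/224, 38471/672]
after L6 α=4/7: [107529/1568, 322435/1568, 166599/1568]
rounded: [69, 206, 106]

at x=1,y=0 over L1,L2,L3,L4,L5,L6:
after L1 α=6/7: [684/7, 324/7, 864/7]
after L2 α=1/2: [580/7, 499/14, 1599/14]
after L3 α=3/7: [2845/49, 2636/49, 3639/49]
after L4 α=2/3: [4021/147, 4962/49, 13537/147]
after L5 α=1/4: [7229/98, 17679/196, 4989/49]
after L6 α=2/3: [17763/98, 25519/588, 23707/147]
= [181, 43, 161]

(0,1) stack=L1,L2,L3,L4,L5,L7; from [0,0,0]:
L1 α=1/6: [13/6, 53/2, 241/6]
L2 α=2/3: [1705/18, 175/2, 2581/18]
L3 α=1/2: [5143/36, 623/4, 5173/36]
L4 α=4/5: [39271/180, 1983/20, 36133/180]
L5 α=1/4: [41851/240, 8929/80, 38173/240]
L7 α=3/4: [90091/960, 10609/320, 216013/960]
= [94, 33, 225]

at x=0,y=0 over L1,L2,L3,L4,L5,L7:
L1 α=1/3: [152/3, 77/3, 127/3]
L2 α=3/5: [952/15, 308/3, 1703/15]
L3 α=1: [187, 86, 108]
L4 α=3/5: [190, 907/5, 819/5]
L5 α=1/3: [431/3, 748/5, 636/5]
L7 α=7/8: [793/12, 9393/40, 2189/10]
= [66, 235, 219]

query (1,2) [L1,L2,L3,L4,L5,L7] — begin 0,0,0
L1 α=0: [0, 0, 0]
L2 α=2/3: [226/3, 162, 296/3]
L3 α=3/4: [2233/12, 549/4, 1223/12]
L4 α=7/8: [13321/96, 7297/32, 11975/96]
L5 α=6/7: [34057/672, 36097/224, 38471/672]
L7 α=5/6: [531337/4032, 252257/1344, 744071/4032]
→ [132, 188, 185]


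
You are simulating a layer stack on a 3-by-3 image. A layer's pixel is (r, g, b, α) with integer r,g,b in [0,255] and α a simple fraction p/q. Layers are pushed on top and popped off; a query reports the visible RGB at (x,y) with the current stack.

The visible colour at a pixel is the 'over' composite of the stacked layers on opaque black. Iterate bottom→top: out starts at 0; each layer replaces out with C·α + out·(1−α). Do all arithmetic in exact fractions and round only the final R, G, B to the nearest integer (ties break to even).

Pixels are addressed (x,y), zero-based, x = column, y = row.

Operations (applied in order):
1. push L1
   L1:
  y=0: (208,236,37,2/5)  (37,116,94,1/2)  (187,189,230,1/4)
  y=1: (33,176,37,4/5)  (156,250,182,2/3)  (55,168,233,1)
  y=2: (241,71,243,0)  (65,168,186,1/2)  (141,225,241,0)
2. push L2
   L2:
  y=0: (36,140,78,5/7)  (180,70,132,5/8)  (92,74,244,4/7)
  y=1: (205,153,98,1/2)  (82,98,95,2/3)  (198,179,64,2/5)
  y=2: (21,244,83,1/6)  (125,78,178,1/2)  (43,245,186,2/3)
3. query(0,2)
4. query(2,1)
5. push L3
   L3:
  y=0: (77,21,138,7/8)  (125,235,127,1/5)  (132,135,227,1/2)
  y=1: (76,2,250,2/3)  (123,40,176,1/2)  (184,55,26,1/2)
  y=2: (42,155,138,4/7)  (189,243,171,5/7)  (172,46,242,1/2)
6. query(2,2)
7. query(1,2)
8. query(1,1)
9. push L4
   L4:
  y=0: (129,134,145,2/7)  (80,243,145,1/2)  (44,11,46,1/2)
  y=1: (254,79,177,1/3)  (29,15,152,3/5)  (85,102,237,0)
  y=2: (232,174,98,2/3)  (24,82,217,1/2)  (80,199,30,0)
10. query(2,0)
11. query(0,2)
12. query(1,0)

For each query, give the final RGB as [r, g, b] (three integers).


at x=0,y=2 over L1,L2:
L1 α=0: [0, 0, 0]
L2 α=1/6: [7/2, 122/3, 83/6]
= [4, 41, 14]

query (2,1) [L1,L2] — begin 0,0,0
+L1 (α=1) → [55, 168, 233]
+L2 (α=2/5) → [561/5, 862/5, 827/5]
= [112, 172, 165]

query (2,2) [L1,L2,L3] — begin 0,0,0
after L1 α=0: [0, 0, 0]
after L2 α=2/3: [86/3, 490/3, 124]
after L3 α=1/2: [301/3, 314/3, 183]
= [100, 105, 183]

(1,2) stack=L1,L2,L3; from [0,0,0]:
+L1 (α=1/2) → [65/2, 84, 93]
+L2 (α=1/2) → [315/4, 81, 271/2]
+L3 (α=5/7) → [315/2, 1377/7, 1126/7]
rounded: [158, 197, 161]

(1,1) stack=L1,L2,L3; from [0,0,0]:
+L1 (α=2/3) → [104, 500/3, 364/3]
+L2 (α=2/3) → [268/3, 1088/9, 934/9]
+L3 (α=1/2) → [637/6, 724/9, 1259/9]
= [106, 80, 140]

(2,0) stack=L1,L2,L3,L4; from [0,0,0]:
after L1 α=1/4: [187/4, 189/4, 115/2]
after L2 α=4/7: [2033/28, 1751/28, 2297/14]
after L3 α=1/2: [5729/56, 5531/56, 5475/28]
after L4 α=1/2: [8193/112, 6147/112, 6763/56]
rounded: [73, 55, 121]

(0,2) stack=L1,L2,L3,L4; from [0,0,0]:
L1 α=0: [0, 0, 0]
L2 α=1/6: [7/2, 122/3, 83/6]
L3 α=4/7: [51/2, 106, 1187/14]
L4 α=2/3: [979/6, 454/3, 3931/42]
→ [163, 151, 94]

at x=1,y=0 over L1,L2,L3,L4:
+L1 (α=1/2) → [37/2, 58, 47]
+L2 (α=5/8) → [1911/16, 131/2, 801/8]
+L3 (α=1/5) → [2411/20, 497/5, 211/2]
+L4 (α=1/2) → [4011/40, 856/5, 501/4]
→ [100, 171, 125]


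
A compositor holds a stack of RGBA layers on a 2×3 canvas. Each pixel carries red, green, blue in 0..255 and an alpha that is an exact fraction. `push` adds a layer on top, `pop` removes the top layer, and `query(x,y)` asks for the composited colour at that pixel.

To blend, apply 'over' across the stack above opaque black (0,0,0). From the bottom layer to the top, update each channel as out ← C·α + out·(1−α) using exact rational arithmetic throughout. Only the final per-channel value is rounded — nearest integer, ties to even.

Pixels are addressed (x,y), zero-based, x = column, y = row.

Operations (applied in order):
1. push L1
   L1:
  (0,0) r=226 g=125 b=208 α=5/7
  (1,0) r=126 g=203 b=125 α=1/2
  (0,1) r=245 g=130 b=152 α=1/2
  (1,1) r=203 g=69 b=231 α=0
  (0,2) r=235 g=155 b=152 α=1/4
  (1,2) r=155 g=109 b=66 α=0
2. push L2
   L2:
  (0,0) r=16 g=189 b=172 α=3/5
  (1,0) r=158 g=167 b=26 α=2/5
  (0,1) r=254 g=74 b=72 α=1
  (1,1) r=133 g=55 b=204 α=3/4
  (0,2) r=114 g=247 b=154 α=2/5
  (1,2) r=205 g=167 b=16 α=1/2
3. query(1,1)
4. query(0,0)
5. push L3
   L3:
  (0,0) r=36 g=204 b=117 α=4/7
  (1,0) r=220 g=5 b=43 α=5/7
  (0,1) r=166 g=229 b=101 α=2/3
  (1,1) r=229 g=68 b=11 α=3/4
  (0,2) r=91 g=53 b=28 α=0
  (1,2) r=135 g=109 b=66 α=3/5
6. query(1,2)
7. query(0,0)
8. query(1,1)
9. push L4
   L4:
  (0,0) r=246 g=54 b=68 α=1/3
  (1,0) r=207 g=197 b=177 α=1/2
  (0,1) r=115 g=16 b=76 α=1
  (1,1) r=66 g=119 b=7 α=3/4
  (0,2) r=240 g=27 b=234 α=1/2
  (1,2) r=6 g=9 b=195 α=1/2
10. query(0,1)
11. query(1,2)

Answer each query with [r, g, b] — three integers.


query (1,1) [L1,L2] — begin 0,0,0
L1 α=0: [0, 0, 0]
L2 α=3/4: [399/4, 165/4, 153]
= [100, 41, 153]

query (0,0) [L1,L2] — begin 0,0,0
L1 α=5/7: [1130/7, 625/7, 1040/7]
L2 α=3/5: [2596/35, 5219/35, 5692/35]
→ [74, 149, 163]

at x=1,y=2 over L1,L2,L3:
L1 α=0: [0, 0, 0]
L2 α=1/2: [205/2, 167/2, 8]
L3 α=3/5: [122, 494/5, 214/5]
→ [122, 99, 43]

at x=0,y=0 over L1,L2,L3:
after L1 α=5/7: [1130/7, 625/7, 1040/7]
after L2 α=3/5: [2596/35, 5219/35, 5692/35]
after L3 α=4/7: [12828/245, 44217/245, 33456/245]
→ [52, 180, 137]

at x=1,y=1 over L1,L2,L3:
L1 α=0: [0, 0, 0]
L2 α=3/4: [399/4, 165/4, 153]
L3 α=3/4: [3147/16, 981/16, 93/2]
= [197, 61, 46]

query (0,1) [L1,L2,L3,L4] — begin 0,0,0
after L1 α=1/2: [245/2, 65, 76]
after L2 α=1: [254, 74, 72]
after L3 α=2/3: [586/3, 532/3, 274/3]
after L4 α=1: [115, 16, 76]
= [115, 16, 76]

query (1,2) [L1,L2,L3,L4] — begin 0,0,0
L1 α=0: [0, 0, 0]
L2 α=1/2: [205/2, 167/2, 8]
L3 α=3/5: [122, 494/5, 214/5]
L4 α=1/2: [64, 539/10, 1189/10]
→ [64, 54, 119]


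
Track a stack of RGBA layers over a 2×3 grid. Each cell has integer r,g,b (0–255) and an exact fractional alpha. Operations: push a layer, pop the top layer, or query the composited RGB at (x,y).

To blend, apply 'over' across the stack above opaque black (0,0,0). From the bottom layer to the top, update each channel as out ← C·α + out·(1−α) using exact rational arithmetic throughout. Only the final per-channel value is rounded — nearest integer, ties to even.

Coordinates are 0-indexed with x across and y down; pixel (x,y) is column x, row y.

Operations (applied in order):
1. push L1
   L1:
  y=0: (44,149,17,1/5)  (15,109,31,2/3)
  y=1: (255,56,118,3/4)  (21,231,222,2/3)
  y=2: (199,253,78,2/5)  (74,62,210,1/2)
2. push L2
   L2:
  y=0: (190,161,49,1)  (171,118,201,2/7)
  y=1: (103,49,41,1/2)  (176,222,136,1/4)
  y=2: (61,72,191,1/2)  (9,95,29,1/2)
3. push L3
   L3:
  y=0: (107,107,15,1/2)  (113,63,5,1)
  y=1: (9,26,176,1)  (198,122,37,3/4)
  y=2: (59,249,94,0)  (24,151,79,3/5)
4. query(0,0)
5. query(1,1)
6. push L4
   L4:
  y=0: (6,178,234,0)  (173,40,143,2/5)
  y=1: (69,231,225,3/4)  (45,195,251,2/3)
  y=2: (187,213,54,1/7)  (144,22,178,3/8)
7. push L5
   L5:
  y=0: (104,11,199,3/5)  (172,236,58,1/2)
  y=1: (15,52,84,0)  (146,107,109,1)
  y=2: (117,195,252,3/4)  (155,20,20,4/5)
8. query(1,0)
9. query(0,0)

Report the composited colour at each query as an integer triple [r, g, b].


(0,0) stack=L1,L2,L3; from [0,0,0]:
L1 α=1/5: [44/5, 149/5, 17/5]
L2 α=1: [190, 161, 49]
L3 α=1/2: [297/2, 134, 32]
= [148, 134, 32]

(1,1) stack=L1,L2,L3; from [0,0,0]:
+L1 (α=2/3) → [14, 154, 148]
+L2 (α=1/4) → [109/2, 171, 145]
+L3 (α=3/4) → [1297/8, 537/4, 64]
rounded: [162, 134, 64]

at x=1,y=0 over L1,L2,L3,L4,L5:
+L1 (α=2/3) → [10, 218/3, 62/3]
+L2 (α=2/7) → [56, 1798/21, 1516/21]
+L3 (α=1) → [113, 63, 5]
+L4 (α=2/5) → [137, 269/5, 301/5]
+L5 (α=1/2) → [309/2, 1449/10, 591/10]
= [154, 145, 59]

at x=0,y=0 over L1,L2,L3,L4,L5:
+L1 (α=1/5) → [44/5, 149/5, 17/5]
+L2 (α=1) → [190, 161, 49]
+L3 (α=1/2) → [297/2, 134, 32]
+L4 (α=0) → [297/2, 134, 32]
+L5 (α=3/5) → [609/5, 301/5, 661/5]
→ [122, 60, 132]


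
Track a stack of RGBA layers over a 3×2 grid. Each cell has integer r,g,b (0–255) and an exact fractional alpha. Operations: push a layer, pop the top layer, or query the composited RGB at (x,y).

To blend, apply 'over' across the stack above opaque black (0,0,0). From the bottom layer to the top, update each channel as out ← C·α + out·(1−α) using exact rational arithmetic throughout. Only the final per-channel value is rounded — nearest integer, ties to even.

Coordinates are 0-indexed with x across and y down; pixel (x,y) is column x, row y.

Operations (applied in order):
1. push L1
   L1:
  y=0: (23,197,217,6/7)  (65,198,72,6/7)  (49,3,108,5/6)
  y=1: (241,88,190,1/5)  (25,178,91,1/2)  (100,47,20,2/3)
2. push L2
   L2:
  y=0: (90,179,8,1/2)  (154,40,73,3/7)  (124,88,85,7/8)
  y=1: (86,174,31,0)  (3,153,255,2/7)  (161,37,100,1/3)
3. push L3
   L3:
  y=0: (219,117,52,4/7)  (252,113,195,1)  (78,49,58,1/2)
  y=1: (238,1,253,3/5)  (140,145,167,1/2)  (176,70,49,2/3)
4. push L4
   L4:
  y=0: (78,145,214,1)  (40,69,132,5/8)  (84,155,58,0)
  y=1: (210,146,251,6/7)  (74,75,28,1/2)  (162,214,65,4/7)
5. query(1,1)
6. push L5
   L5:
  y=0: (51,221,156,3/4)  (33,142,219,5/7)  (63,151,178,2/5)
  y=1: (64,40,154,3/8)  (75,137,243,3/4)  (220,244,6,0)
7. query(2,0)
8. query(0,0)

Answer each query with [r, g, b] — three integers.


query (1,1) [L1,L2,L3,L4] — begin 0,0,0
L1 α=1/2: [25/2, 89, 91/2]
L2 α=2/7: [137/14, 751/7, 1475/14]
L3 α=1/2: [2097/28, 883/7, 3813/28]
L4 α=1/2: [4169/56, 704/7, 4597/56]
rounded: [74, 101, 82]

at x=2,y=0 over L1,L2,L3,L4,L5:
+L1 (α=5/6) → [245/6, 5/2, 90]
+L2 (α=7/8) → [5453/48, 1237/16, 685/8]
+L3 (α=1/2) → [9197/96, 2021/32, 1149/16]
+L4 (α=0) → [9197/96, 2021/32, 1149/16]
+L5 (α=2/5) → [13229/160, 15727/160, 9143/80]
rounded: [83, 98, 114]

query (0,0) [L1,L2,L3,L4,L5] — begin 0,0,0
+L1 (α=6/7) → [138/7, 1182/7, 186]
+L2 (α=1/2) → [384/7, 2435/14, 97]
+L3 (α=4/7) → [7284/49, 13857/98, 499/7]
+L4 (α=1) → [78, 145, 214]
+L5 (α=3/4) → [231/4, 202, 341/2]
rounded: [58, 202, 170]


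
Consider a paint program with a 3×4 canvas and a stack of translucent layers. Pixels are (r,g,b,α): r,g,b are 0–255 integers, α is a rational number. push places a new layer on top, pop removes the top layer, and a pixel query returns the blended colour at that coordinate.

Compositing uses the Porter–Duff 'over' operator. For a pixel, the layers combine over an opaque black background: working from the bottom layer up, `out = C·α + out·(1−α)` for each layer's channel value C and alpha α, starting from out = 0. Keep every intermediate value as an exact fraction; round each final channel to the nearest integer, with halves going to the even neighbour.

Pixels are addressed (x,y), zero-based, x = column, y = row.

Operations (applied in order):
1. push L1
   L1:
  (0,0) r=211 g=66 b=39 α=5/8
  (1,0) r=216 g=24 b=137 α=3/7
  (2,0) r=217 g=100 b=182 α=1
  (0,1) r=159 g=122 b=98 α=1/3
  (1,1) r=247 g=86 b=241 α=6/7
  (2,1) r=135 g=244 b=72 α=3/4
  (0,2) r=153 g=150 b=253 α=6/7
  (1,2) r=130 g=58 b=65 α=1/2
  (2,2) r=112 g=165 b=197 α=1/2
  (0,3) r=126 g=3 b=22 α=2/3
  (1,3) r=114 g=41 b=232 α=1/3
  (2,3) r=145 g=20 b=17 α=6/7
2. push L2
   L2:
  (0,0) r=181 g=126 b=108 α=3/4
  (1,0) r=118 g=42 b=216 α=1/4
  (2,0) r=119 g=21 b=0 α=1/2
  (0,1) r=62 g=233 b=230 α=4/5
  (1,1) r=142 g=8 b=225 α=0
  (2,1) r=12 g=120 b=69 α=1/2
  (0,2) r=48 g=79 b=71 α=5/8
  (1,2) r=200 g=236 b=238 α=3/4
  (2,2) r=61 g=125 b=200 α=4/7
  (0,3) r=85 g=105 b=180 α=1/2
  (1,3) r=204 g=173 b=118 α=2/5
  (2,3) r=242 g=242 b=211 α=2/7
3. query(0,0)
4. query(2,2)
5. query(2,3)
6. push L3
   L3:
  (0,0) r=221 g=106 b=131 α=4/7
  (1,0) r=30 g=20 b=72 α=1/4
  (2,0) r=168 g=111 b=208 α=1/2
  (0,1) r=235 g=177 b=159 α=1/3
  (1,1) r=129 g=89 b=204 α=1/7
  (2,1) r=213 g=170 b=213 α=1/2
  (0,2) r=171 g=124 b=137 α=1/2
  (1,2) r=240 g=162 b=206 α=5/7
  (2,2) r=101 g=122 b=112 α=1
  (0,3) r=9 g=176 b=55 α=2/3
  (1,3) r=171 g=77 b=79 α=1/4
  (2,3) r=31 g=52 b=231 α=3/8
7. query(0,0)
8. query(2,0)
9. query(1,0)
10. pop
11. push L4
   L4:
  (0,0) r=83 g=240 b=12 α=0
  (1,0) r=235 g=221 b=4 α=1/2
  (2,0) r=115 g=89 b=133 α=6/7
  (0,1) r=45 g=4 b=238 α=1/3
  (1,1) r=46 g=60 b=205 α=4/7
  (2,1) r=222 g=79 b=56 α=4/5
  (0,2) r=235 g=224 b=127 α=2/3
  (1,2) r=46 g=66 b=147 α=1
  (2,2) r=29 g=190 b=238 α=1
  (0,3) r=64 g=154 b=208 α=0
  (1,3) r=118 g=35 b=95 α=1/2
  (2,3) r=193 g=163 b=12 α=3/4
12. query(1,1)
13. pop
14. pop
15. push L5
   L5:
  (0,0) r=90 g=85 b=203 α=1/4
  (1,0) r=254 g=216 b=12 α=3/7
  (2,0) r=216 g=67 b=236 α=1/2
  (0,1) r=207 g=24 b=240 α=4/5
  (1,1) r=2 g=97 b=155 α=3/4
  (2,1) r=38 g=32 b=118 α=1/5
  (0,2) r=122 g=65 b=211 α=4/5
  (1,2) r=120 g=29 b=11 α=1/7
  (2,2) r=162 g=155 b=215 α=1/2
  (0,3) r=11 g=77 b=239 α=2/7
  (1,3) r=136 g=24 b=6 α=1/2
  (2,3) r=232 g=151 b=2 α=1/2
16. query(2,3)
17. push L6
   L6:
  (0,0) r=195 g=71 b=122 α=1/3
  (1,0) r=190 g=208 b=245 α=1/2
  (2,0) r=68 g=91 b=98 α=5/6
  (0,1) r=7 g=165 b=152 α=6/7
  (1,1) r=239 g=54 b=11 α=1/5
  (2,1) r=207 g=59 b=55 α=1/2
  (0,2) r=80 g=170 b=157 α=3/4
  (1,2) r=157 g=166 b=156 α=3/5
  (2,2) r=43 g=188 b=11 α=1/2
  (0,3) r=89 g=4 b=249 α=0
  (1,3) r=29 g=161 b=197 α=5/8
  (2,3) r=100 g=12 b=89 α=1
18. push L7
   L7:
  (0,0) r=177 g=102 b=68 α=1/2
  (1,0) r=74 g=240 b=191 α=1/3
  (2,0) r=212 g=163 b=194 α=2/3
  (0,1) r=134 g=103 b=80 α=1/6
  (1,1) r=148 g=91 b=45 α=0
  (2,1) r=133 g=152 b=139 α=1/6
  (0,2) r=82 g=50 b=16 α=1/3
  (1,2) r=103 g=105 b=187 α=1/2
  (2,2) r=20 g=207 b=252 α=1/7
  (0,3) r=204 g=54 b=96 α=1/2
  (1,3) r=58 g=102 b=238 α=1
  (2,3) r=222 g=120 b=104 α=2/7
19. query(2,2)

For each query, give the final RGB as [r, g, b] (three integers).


at x=0,y=0 over L1,L2:
L1 α=5/8: [1055/8, 165/4, 195/8]
L2 α=3/4: [5399/32, 1677/16, 2787/32]
→ [169, 105, 87]

at x=2,y=2 over L1,L2:
after L1 α=1/2: [56, 165/2, 197/2]
after L2 α=4/7: [412/7, 1495/14, 313/2]
→ [59, 107, 156]

query (2,3) [L1,L2] — begin 0,0,0
+L1 (α=6/7) → [870/7, 120/7, 102/7]
+L2 (α=2/7) → [7738/49, 3988/49, 3464/49]
= [158, 81, 71]

query (0,0) [L1,L2,L3] — begin 0,0,0
+L1 (α=5/8) → [1055/8, 165/4, 195/8]
+L2 (α=3/4) → [5399/32, 1677/16, 2787/32]
+L3 (α=4/7) → [6355/32, 11815/112, 25129/224]
→ [199, 105, 112]

at x=2,y=0 over L1,L2,L3:
L1 α=1: [217, 100, 182]
L2 α=1/2: [168, 121/2, 91]
L3 α=1/2: [168, 343/4, 299/2]
→ [168, 86, 150]

(1,0) stack=L1,L2,L3; from [0,0,0]:
L1 α=3/7: [648/7, 72/7, 411/7]
L2 α=1/4: [1385/14, 255/14, 2745/28]
L3 α=1/4: [4575/56, 1045/56, 10251/112]
= [82, 19, 92]

query (1,1) [L1,L2,L4] — begin 0,0,0
+L1 (α=6/7) → [1482/7, 516/7, 1446/7]
+L2 (α=0) → [1482/7, 516/7, 1446/7]
+L4 (α=4/7) → [5734/49, 3228/49, 10078/49]
rounded: [117, 66, 206]

query (2,3) [L1,L5] — begin 0,0,0
+L1 (α=6/7) → [870/7, 120/7, 102/7]
+L5 (α=1/2) → [1247/7, 1177/14, 58/7]
= [178, 84, 8]

query (2,2) [L1,L5,L6,L7] — begin 0,0,0
after L1 α=1/2: [56, 165/2, 197/2]
after L5 α=1/2: [109, 475/4, 627/4]
after L6 α=1/2: [76, 1227/8, 671/8]
after L7 α=1/7: [68, 4509/28, 3021/28]
rounded: [68, 161, 108]


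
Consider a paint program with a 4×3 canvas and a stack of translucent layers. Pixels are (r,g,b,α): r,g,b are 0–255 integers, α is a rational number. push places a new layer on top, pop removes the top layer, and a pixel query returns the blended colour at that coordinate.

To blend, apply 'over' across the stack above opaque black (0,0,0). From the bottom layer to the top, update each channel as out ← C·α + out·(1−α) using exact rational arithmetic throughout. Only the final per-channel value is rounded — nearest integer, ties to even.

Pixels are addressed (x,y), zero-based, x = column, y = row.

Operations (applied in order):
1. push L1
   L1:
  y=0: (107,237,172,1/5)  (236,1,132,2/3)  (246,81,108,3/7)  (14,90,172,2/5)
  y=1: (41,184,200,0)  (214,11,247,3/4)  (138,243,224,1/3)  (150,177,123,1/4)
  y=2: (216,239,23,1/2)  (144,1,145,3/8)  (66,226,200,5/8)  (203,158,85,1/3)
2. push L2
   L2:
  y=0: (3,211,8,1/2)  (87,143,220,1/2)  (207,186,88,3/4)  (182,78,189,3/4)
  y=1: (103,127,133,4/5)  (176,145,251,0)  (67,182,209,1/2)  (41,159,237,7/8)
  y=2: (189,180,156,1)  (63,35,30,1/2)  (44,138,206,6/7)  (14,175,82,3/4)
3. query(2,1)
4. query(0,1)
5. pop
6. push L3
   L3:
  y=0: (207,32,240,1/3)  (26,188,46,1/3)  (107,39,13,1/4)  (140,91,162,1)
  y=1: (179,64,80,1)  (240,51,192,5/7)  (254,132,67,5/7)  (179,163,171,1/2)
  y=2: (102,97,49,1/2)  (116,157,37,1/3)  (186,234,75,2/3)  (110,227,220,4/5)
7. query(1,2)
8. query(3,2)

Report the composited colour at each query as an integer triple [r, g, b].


(2,1) stack=L1,L2; from [0,0,0]:
after L1 α=1/3: [46, 81, 224/3]
after L2 α=1/2: [113/2, 263/2, 851/6]
rounded: [56, 132, 142]

at x=0,y=1 over L1,L2:
after L1 α=0: [0, 0, 0]
after L2 α=4/5: [412/5, 508/5, 532/5]
rounded: [82, 102, 106]

at x=1,y=2 over L1,L3:
after L1 α=3/8: [54, 3/8, 435/8]
after L3 α=1/3: [224/3, 631/12, 583/12]
= [75, 53, 49]

(3,2) stack=L1,L3; from [0,0,0]:
L1 α=1/3: [203/3, 158/3, 85/3]
L3 α=4/5: [1523/15, 2882/15, 545/3]
= [102, 192, 182]


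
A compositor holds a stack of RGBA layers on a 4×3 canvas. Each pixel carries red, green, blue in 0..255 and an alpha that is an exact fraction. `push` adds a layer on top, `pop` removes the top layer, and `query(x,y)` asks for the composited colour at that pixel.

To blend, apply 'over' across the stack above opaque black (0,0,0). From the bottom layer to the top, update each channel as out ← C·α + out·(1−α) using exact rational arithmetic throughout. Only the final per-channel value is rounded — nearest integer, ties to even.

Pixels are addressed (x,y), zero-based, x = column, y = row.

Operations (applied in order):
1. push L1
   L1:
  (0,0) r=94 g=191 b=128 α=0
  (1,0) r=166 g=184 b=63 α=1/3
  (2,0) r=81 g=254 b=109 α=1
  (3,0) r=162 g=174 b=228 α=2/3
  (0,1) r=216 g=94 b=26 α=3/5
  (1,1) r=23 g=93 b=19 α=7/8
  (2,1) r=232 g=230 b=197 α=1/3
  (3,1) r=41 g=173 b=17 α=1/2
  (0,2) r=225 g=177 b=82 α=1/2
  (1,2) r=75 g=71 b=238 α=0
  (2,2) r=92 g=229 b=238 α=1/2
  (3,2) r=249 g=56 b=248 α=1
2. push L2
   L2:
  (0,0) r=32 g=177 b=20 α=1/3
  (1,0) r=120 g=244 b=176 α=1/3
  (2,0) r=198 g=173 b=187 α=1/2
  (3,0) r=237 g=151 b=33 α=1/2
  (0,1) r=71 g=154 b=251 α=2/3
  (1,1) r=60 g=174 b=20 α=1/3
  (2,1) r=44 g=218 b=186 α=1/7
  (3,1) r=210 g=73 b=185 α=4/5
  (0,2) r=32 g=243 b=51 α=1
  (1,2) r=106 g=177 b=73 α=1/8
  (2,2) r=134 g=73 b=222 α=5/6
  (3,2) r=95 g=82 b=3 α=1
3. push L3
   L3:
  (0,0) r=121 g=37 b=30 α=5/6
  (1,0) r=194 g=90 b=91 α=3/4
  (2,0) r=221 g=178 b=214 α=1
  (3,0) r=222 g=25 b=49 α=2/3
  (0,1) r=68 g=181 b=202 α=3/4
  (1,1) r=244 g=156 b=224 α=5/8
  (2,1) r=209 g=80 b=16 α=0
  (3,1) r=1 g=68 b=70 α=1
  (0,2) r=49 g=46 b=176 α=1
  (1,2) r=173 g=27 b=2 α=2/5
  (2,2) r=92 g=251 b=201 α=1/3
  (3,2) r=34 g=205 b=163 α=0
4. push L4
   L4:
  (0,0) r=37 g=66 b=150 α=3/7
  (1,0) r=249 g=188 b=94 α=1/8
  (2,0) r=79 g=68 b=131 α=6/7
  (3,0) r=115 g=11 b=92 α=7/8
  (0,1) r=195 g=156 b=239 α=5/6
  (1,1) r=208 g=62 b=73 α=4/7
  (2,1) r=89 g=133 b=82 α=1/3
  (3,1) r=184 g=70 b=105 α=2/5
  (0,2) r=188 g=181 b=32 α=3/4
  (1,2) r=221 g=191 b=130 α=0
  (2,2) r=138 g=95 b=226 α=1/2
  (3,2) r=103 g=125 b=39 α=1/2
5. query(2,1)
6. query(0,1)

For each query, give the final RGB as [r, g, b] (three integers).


query (2,1) [L1,L2,L3,L4] — begin 0,0,0
after L1 α=1/3: [232/3, 230/3, 197/3]
after L2 α=1/7: [508/7, 678/7, 580/7]
after L3 α=0: [508/7, 678/7, 580/7]
after L4 α=1/3: [1639/21, 2287/21, 578/7]
→ [78, 109, 83]

at x=0,y=1 over L1,L2,L3,L4:
+L1 (α=3/5) → [648/5, 282/5, 78/5]
+L2 (α=2/3) → [1358/15, 1822/15, 2588/15]
+L3 (α=3/4) → [2209/30, 9967/60, 5839/30]
+L4 (α=5/6) → [31459/180, 56767/360, 41689/180]
→ [175, 158, 232]


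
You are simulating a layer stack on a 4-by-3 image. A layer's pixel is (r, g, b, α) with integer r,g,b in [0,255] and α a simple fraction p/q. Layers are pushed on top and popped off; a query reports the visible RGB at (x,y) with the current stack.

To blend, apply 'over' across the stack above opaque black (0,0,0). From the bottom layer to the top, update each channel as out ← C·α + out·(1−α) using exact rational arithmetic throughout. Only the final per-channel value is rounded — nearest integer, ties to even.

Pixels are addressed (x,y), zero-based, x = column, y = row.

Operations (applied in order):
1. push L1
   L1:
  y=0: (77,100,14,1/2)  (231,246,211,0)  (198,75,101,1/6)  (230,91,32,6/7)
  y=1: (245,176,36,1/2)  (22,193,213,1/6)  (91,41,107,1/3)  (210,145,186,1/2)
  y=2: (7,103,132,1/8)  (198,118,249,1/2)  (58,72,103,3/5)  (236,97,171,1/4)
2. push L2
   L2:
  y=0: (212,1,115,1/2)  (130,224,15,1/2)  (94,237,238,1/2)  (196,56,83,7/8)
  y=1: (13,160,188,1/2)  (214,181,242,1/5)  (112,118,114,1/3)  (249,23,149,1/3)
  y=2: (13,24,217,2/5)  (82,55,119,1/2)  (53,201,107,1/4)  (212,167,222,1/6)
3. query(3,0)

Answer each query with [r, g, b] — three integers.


query (3,0) [L1,L2] — begin 0,0,0
L1 α=6/7: [1380/7, 78, 192/7]
L2 α=7/8: [1373/7, 235/4, 4259/56]
= [196, 59, 76]


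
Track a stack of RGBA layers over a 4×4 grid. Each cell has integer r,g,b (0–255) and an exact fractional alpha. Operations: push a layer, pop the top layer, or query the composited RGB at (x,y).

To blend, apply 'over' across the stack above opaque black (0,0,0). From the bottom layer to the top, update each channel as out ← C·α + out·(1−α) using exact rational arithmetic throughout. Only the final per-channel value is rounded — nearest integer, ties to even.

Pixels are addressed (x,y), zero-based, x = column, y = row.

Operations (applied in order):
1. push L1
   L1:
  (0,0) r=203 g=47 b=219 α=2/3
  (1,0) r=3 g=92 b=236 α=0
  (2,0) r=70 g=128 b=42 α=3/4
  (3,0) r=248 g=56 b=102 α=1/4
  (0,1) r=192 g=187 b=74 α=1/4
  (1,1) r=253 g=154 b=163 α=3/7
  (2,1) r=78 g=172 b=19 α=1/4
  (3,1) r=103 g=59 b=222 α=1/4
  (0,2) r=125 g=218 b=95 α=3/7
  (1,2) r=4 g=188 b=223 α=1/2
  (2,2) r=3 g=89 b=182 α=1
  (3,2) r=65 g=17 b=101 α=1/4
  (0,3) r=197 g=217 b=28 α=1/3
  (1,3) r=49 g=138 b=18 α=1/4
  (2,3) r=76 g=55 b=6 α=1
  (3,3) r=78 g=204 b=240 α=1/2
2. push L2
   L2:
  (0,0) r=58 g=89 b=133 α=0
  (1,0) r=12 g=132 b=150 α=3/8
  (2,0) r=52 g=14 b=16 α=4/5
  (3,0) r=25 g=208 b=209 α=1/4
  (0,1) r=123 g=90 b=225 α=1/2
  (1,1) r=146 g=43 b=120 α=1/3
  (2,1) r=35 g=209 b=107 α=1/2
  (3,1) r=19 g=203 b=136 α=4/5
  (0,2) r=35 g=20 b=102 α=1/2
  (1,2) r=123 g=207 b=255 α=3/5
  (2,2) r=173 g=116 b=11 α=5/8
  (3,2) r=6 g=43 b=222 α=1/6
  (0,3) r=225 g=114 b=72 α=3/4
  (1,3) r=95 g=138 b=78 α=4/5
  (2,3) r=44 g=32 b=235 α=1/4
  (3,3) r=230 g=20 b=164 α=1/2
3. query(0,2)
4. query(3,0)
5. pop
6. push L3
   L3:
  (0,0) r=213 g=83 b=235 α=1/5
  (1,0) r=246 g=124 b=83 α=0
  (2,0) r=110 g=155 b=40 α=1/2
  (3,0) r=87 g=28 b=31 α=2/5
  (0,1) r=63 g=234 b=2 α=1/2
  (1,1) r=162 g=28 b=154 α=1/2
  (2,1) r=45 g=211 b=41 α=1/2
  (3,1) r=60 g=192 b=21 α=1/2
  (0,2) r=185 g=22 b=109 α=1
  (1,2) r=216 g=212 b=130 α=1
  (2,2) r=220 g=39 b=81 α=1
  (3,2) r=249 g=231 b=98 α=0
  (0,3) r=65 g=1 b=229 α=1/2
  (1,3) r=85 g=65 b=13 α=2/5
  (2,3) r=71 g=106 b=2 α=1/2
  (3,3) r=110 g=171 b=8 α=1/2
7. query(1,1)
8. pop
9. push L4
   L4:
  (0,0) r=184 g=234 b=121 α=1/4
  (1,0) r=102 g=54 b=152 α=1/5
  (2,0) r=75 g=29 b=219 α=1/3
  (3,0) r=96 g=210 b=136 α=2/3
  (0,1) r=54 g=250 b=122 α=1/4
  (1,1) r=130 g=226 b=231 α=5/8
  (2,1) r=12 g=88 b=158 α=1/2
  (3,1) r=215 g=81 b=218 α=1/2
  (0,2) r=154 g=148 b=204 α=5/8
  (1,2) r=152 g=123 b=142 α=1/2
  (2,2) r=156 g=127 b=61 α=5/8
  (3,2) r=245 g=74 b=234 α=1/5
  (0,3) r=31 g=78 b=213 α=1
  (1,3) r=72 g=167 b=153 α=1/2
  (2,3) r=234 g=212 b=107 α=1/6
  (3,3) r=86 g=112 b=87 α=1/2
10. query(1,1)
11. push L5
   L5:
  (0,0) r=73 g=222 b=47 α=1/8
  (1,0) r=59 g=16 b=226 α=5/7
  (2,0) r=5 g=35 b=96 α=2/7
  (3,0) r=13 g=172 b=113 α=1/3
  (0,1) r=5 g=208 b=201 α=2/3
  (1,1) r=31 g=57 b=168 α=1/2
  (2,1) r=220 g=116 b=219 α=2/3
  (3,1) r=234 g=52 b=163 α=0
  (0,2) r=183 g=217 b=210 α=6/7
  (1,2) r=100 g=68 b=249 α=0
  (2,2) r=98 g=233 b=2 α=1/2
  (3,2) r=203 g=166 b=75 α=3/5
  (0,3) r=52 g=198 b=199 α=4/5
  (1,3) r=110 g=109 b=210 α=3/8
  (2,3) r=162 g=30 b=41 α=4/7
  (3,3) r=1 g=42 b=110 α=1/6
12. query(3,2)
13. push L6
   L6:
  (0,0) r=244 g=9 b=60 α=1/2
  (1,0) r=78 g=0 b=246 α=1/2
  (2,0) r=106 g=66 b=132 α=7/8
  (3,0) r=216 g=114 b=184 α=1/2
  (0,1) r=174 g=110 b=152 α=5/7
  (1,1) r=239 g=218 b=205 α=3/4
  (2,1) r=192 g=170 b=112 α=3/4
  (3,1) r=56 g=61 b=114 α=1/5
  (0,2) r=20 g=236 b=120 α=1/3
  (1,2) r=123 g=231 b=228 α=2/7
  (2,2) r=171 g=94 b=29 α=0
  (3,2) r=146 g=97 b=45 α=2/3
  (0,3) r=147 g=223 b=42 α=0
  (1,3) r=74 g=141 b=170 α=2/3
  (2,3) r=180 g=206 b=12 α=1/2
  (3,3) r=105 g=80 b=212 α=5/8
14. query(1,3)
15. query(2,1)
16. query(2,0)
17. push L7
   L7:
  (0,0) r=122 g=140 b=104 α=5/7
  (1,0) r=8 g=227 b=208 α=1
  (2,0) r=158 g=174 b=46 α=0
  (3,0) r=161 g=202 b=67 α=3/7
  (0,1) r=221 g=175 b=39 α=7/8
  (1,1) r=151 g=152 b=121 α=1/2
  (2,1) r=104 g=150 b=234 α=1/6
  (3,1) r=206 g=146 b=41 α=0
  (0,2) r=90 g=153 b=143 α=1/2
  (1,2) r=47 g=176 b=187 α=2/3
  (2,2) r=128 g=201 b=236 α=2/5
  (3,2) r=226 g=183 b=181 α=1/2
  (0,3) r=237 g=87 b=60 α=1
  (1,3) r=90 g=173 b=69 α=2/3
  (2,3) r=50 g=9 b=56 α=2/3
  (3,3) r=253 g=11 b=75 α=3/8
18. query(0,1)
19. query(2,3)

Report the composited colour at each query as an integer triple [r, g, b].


at x=0,y=2 over L1,L2:
after L1 α=3/7: [375/7, 654/7, 285/7]
after L2 α=1/2: [310/7, 397/7, 999/14]
rounded: [44, 57, 71]

query (3,0) [L1,L2] — begin 0,0,0
L1 α=1/4: [62, 14, 51/2]
L2 α=1/4: [211/4, 125/2, 571/8]
→ [53, 62, 71]

at x=1,y=1 over L1,L3:
L1 α=3/7: [759/7, 66, 489/7]
L3 α=1/2: [1893/14, 47, 1567/14]
rounded: [135, 47, 112]

query (1,1) [L1,L4] — begin 0,0,0
L1 α=3/7: [759/7, 66, 489/7]
L4 α=5/8: [6827/56, 166, 1194/7]
rounded: [122, 166, 171]

(3,2) stack=L1,L4,L5; from [0,0,0]:
after L1 α=1/4: [65/4, 17/4, 101/4]
after L4 α=1/5: [62, 91/5, 67]
after L5 α=3/5: [733/5, 2672/25, 359/5]
→ [147, 107, 72]

query (1,3) [L1,L4,L5,L6] — begin 0,0,0
+L1 (α=1/4) → [49/4, 69/2, 9/2]
+L4 (α=1/2) → [337/8, 403/4, 315/4]
+L5 (α=3/8) → [4325/64, 3323/32, 4095/32]
+L6 (α=2/3) → [4599/64, 12347/96, 14975/96]
rounded: [72, 129, 156]

at x=2,y=1 over L1,L4,L5,L6:
+L1 (α=1/4) → [39/2, 43, 19/4]
+L4 (α=1/2) → [63/4, 131/2, 651/8]
+L5 (α=2/3) → [1823/12, 595/6, 1385/8]
+L6 (α=3/4) → [8735/48, 3655/24, 4073/32]
→ [182, 152, 127]

at x=2,y=0 over L1,L4,L5,L6:
after L1 α=3/4: [105/2, 96, 63/2]
after L4 α=1/3: [60, 221/3, 94]
after L5 α=2/7: [310/7, 1315/21, 662/7]
after L6 α=7/8: [688/7, 11017/168, 3565/28]
→ [98, 66, 127]

query (0,1) [L1,L4,L5,L6,L7] — begin 0,0,0
+L1 (α=1/4) → [48, 187/4, 37/2]
+L4 (α=1/4) → [99/2, 1561/16, 355/8]
+L5 (α=2/3) → [119/6, 2739/16, 3571/24]
+L6 (α=5/7) → [2729/21, 7139/56, 1813/12]
+L7 (α=7/8) → [4402/21, 75739/448, 5089/96]
= [210, 169, 53]

(2,3) stack=L1,L4,L5,L6,L7; from [0,0,0]:
after L1 α=1: [76, 55, 6]
after L4 α=1/6: [307/3, 487/6, 137/6]
after L5 α=4/7: [955/7, 727/14, 465/14]
after L6 α=1/2: [2215/14, 3611/28, 633/28]
after L7 α=2/3: [1205/14, 4115/84, 3769/84]
= [86, 49, 45]
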